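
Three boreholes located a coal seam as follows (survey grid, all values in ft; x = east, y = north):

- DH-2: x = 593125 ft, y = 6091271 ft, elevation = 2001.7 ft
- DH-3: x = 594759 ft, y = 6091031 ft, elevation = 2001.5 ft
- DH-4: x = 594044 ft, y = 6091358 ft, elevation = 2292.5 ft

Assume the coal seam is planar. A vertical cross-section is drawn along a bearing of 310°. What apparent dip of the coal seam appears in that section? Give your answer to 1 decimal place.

Let the plane be z = a·x + b·y + c.
DH-3−DH-2: 1634a − 240b = −0.2;  DH-4−DH-2: 919a + 87b = 290.8.
Solving gives a = 0.19237, b = 1.31052.
Unit vector along 310° is (sin 310°, cos 310°) = (-0.7660, 0.6428).
Slope in that direction = a·(-0.7660) + b·(0.6428) = 0.69503.
Apparent dip = arctan|0.69503| = 34.8° (true dip is 52.9°, so apparent ≤ true as expected).

34.8°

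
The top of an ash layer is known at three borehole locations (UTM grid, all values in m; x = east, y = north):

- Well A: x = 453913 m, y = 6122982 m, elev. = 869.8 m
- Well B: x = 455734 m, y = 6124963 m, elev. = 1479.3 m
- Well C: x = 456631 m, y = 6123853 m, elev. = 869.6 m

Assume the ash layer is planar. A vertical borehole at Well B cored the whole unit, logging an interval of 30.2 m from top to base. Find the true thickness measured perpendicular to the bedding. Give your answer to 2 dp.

27.46 m

Let the plane be z = a·x + b·y + c.
Well B−Well A: 1821a + 1981b = 609.5;  Well C−Well A: 2718a + 871b = −0.2.
Solving gives a = −0.13987, b = 0.43625.
|∇z| = √(a²+b²) = 0.45812, so dip δ = arctan(0.45812) = 24.61°.
True thickness = vertical thickness × cos δ = 30.2 × cos 24.61° = 27.46 m.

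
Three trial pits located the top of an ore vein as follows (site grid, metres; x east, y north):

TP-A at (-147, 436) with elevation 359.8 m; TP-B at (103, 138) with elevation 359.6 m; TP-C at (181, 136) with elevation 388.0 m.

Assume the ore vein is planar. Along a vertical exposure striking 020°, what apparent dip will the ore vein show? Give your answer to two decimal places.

22.84°

Two edge vectors: TP-A→TP-B = (250, -298, -0.2), TP-A→TP-C = (328, -300, 28.2).
Normal n = (TP-A→TP-B) × (TP-A→TP-C) = (-8463.6, -7115.6, 22744).
So ∂z/∂x = −n_x/n_z = 0.37212 and ∂z/∂y = −n_y/n_z = 0.31286.
Unit vector along 020° is (sin 20°, cos 20°) = (0.3420, 0.9397).
Slope in that direction = a·(0.3420) + b·(0.9397) = 0.42126.
Apparent dip = arctan|0.42126| = 22.84° (true dip is 25.9°, so apparent ≤ true as expected).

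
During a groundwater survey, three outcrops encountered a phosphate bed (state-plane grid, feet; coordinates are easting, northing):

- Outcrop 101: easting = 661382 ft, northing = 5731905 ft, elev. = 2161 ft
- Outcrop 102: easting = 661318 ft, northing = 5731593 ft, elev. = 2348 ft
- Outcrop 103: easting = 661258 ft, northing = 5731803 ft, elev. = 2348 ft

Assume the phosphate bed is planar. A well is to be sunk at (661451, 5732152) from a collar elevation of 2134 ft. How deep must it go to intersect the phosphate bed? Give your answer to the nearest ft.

Let the plane be z = a·easting + b·northing + c.
Outcrop 102−Outcrop 101: −64a − 312b = 187;  Outcrop 103−Outcrop 101: −124a − 102b = 187.
Solving gives a = −1.22108209, b = −0.34888060.
Then c = 2161 − a·661382 − b·5731905 = 2809513.15.
At (661451, 5732152): z_contact = −807686.0 − 1999836.6 + 2809513.15 = 1990.6 ft.
Depth below ground = 2134 − 1990.6 = 143 ft.

143 ft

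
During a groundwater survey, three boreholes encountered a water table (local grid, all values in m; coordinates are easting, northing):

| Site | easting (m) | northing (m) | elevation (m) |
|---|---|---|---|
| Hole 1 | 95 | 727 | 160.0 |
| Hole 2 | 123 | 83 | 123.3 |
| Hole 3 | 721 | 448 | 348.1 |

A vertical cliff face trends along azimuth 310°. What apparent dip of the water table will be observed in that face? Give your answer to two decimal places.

Let the plane be z = a·easting + b·northing + c.
Hole 2−Hole 1: 28a − 644b = −36.7;  Hole 3−Hole 1: 626a − 279b = 188.1.
Solving gives a = 0.33232, b = 0.07144.
Unit vector along 310° is (sin 310°, cos 310°) = (-0.7660, 0.6428).
Slope in that direction = a·(-0.7660) + b·(0.6428) = −0.20865.
Apparent dip = arctan|0.20865| = 11.79° (true dip is 18.8°, so apparent ≤ true as expected).

11.79°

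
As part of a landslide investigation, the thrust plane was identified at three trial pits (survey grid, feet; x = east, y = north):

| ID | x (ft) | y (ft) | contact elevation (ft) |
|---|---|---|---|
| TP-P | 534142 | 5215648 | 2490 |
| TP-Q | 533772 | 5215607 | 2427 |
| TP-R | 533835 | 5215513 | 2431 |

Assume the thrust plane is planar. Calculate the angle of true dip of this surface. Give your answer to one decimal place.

10.0°

Two edge vectors: TP-P→TP-Q = (-370, -41, -63), TP-P→TP-R = (-307, -135, -59).
Normal n = (TP-P→TP-Q) × (TP-P→TP-R) = (-6086, -2489, 37363).
So ∂z/∂x = −n_x/n_z = 0.16289 and ∂z/∂y = −n_y/n_z = 0.06662.
Gradient magnitude |∇z| = √(a² + b²) = √(0.02653 + 0.00444) = 0.17598.
True dip = arctan(0.17598) = 10.0°, dipping toward WSW (azimuth ≈ 248°).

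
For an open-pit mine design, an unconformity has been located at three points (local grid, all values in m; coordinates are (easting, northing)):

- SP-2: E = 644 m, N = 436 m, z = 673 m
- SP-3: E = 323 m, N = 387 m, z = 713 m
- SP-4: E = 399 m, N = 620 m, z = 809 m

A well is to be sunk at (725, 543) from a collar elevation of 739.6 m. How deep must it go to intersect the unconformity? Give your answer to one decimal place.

Let the plane be z = a·E + b·N + c.
SP-3−SP-2: −321a − 49b = 40;  SP-4−SP-2: −245a + 184b = 136.
Solving gives a = −0.19733, b = 0.47638.
Then c = 673 − a·644 − b·436 = 592.38.
At (725, 543): z_contact = −143.06 + 258.68 + 592.38 = 707.99 m.
Depth below ground = 739.6 − 707.99 = 31.6 m.

31.6 m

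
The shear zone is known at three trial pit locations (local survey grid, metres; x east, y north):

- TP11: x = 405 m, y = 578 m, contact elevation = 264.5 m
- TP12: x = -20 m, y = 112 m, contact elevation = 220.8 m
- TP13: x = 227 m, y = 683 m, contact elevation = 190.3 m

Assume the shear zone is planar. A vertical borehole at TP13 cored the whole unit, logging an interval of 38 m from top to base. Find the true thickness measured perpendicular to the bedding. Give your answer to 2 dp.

Two edge vectors: TP11→TP12 = (-425, -466, -43.7), TP11→TP13 = (-178, 105, -74.2).
Normal n = (TP11→TP12) × (TP11→TP13) = (39165.7, -23756.4, -127573).
So ∂z/∂x = −n_x/n_z = 0.30701 and ∂z/∂y = −n_y/n_z = −0.18622.
|∇z| = √(a²+b²) = 0.35907, so dip δ = arctan(0.35907) = 19.75°.
True thickness = vertical thickness × cos δ = 38 × cos 19.75° = 35.76 m.

35.76 m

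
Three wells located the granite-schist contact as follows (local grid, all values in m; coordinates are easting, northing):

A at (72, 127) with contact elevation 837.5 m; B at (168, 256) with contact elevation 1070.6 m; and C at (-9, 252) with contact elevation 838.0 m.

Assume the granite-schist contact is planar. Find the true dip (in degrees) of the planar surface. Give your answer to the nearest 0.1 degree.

57.1°

Let the plane be z = a·easting + b·northing + c.
B−A: 96a + 129b = 233.1;  C−A: −81a + 125b = 0.5.
Solving gives a = 1.29507, b = 0.84320.
Gradient magnitude |∇z| = √(a² + b²) = √(1.67720 + 0.71099) = 1.54538.
True dip = arctan(1.54538) = 57.1°, dipping toward WSW (azimuth ≈ 237°).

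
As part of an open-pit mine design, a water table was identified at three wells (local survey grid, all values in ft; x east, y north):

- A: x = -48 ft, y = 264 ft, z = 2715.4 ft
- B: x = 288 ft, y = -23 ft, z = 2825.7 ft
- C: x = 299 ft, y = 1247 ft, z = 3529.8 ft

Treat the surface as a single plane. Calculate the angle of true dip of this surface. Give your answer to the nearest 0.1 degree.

44.0°

Two edge vectors: A→B = (336, -287, 110.3), A→C = (347, 983, 814.4).
Normal n = (A→B) × (A→C) = (-342157.7, -235364.3, 429877).
So ∂z/∂x = −n_x/n_z = 0.79594 and ∂z/∂y = −n_y/n_z = 0.54752.
Gradient magnitude |∇z| = √(a² + b²) = √(0.63353 + 0.29977) = 0.96607.
True dip = arctan(0.96607) = 44.0°, dipping toward SW (azimuth ≈ 235°).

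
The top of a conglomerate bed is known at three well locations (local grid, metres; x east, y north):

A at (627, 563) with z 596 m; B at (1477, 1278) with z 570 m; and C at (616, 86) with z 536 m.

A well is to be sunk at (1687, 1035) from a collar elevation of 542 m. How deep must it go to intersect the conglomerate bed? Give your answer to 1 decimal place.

Two edge vectors: A→B = (850, 715, -26), A→C = (-11, -477, -60).
Normal n = (A→B) × (A→C) = (-55302, 51286, -397585).
So ∂z/∂x = −n_x/n_z = −0.139095 and ∂z/∂y = −n_y/n_z = 0.128994.
Intercept c from A: 596 + 87.21 − 72.62 = 610.59.
At (1687, 1035): z_contact = −234.65 + 133.51 + 610.59 = 509.44 m.
Depth below ground = 542 − 509.44 = 32.6 m.

32.6 m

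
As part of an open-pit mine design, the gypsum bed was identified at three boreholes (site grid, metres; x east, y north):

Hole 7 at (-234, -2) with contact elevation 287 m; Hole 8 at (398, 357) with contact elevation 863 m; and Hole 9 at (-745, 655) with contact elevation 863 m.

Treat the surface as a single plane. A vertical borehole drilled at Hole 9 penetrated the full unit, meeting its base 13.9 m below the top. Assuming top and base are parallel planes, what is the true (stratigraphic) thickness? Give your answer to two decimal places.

Let the plane be z = a·x + b·y + c.
Hole 8−Hole 7: 632a + 359b = 576;  Hole 9−Hole 7: −511a + 657b = 576.
Solving gives a = 0.28671, b = 1.09971.
|∇z| = √(a²+b²) = 1.13647, so dip δ = arctan(1.13647) = 48.65°.
True thickness = vertical thickness × cos δ = 13.9 × cos 48.65° = 9.18 m.

9.18 m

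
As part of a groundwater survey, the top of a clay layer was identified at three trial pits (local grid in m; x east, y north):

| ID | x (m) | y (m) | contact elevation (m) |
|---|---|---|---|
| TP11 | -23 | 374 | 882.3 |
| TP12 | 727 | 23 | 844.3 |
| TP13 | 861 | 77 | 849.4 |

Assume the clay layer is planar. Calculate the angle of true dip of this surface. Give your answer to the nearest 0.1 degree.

Two edge vectors: TP11→TP12 = (750, -351, -38), TP11→TP13 = (884, -297, -32.9).
Normal n = (TP11→TP12) × (TP11→TP13) = (261.9, -8917, 87534).
So ∂z/∂x = −n_x/n_z = −0.00299 and ∂z/∂y = −n_y/n_z = 0.10187.
Gradient magnitude |∇z| = √(a² + b²) = √(0.00001 + 0.01038) = 0.10191.
True dip = arctan(0.10191) = 5.8°, dipping toward S (azimuth ≈ 178°).

5.8°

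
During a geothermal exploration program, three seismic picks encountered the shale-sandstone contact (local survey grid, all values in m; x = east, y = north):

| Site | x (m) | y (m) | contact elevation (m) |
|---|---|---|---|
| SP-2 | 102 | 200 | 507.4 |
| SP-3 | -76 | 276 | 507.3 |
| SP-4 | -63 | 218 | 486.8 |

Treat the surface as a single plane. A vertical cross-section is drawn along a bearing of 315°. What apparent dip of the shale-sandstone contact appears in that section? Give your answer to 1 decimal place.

Two edge vectors: SP-2→SP-3 = (-178, 76, -0.1), SP-2→SP-4 = (-165, 18, -20.6).
Normal n = (SP-2→SP-3) × (SP-2→SP-4) = (-1563.8, -3650.3, 9336).
So ∂z/∂x = −n_x/n_z = 0.16750 and ∂z/∂y = −n_y/n_z = 0.39099.
Unit vector along 315° is (sin 315°, cos 315°) = (-0.7071, 0.7071).
Slope in that direction = a·(-0.7071) + b·(0.7071) = 0.15803.
Apparent dip = arctan|0.15803| = 9.0° (true dip is 23.0°, so apparent ≤ true as expected).

9.0°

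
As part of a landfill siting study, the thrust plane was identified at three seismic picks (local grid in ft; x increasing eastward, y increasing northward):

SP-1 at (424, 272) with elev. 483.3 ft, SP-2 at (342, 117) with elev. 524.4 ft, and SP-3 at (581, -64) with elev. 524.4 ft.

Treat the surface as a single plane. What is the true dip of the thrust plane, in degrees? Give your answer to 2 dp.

13.36°

Two edge vectors: SP-1→SP-2 = (-82, -155, 41.1), SP-1→SP-3 = (157, -336, 41.1).
Normal n = (SP-1→SP-2) × (SP-1→SP-3) = (7439.1, 9822.9, 51887).
So ∂z/∂x = −n_x/n_z = −0.14337 and ∂z/∂y = −n_y/n_z = −0.18931.
Gradient magnitude |∇z| = √(a² + b²) = √(0.02056 + 0.03584) = 0.23748.
True dip = arctan(0.23748) = 13.36°, dipping toward NE (azimuth ≈ 037°).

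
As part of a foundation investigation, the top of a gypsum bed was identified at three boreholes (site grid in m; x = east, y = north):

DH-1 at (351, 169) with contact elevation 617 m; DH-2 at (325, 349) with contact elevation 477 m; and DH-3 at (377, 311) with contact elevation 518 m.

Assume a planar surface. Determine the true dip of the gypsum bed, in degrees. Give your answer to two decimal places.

38.02°

Let the plane be z = a·x + b·y + c.
DH-2−DH-1: −26a + 180b = −140;  DH-3−DH-1: 26a + 142b = −99.
Solving gives a = 0.24606, b = −0.74224.
Gradient magnitude |∇z| = √(a² + b²) = √(0.06054 + 0.55091) = 0.78196.
True dip = arctan(0.78196) = 38.02°, dipping toward NNW (azimuth ≈ 342°).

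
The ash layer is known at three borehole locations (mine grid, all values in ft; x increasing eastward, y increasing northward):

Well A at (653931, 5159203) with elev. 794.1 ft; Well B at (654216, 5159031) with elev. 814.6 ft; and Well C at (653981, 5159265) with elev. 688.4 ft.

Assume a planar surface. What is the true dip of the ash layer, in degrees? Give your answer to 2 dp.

53.45°

Two edge vectors: Well A→Well B = (285, -172, 20.5), Well A→Well C = (50, 62, -105.7).
Normal n = (Well A→Well B) × (Well A→Well C) = (16909.4, 31149.5, 26270).
So ∂z/∂x = −n_x/n_z = −0.64368 and ∂z/∂y = −n_y/n_z = −1.18574.
Gradient magnitude |∇z| = √(a² + b²) = √(0.41432 + 1.40599) = 1.34919.
True dip = arctan(1.34919) = 53.45°, dipping toward NNE (azimuth ≈ 028°).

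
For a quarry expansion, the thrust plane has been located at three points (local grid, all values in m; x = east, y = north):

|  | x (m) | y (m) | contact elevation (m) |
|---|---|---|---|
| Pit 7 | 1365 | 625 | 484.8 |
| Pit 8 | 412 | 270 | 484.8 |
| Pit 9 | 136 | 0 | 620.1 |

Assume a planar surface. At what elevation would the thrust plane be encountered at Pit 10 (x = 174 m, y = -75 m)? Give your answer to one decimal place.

692.3 m

Two edge vectors: Pit 7→Pit 8 = (-953, -355, 0), Pit 7→Pit 9 = (-1229, -625, 135.3).
Normal n = (Pit 7→Pit 8) × (Pit 7→Pit 9) = (-48031.5, 128940.9, 159330).
So ∂z/∂x = −n_x/n_z = 0.301459 and ∂z/∂y = −n_y/n_z = −0.809269.
Intercept c from Pit 7: 484.8 − 411.49 + 505.79 = 579.10.
At (174, -75): z = 52.5 + 60.7 + 579.10 = 692.3 m.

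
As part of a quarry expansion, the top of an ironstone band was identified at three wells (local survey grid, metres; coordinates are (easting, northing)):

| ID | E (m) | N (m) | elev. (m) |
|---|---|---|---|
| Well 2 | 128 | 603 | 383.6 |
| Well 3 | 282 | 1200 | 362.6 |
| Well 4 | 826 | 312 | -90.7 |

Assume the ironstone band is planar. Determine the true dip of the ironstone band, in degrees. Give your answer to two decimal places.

32.60°

Two edge vectors: Well 2→Well 3 = (154, 597, -21), Well 2→Well 4 = (698, -291, -474.3).
Normal n = (Well 2→Well 3) × (Well 2→Well 4) = (-289268.1, 58384.2, -461520).
So ∂z/∂E = −n_x/n_z = −0.62677 and ∂z/∂N = −n_y/n_z = 0.12650.
Gradient magnitude |∇z| = √(a² + b²) = √(0.39284 + 0.01600) = 0.63941.
True dip = arctan(0.63941) = 32.60°, dipping toward ESE (azimuth ≈ 101°).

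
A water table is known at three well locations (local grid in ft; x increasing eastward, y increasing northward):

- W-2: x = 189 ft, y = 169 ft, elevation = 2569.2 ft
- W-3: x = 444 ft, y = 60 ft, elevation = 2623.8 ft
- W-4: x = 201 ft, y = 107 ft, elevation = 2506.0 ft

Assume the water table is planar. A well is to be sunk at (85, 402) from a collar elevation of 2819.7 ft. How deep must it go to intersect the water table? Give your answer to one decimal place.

54.7 ft

Let the plane be z = a·x + b·y + c.
W-3−W-2: 255a − 109b = 54.6;  W-4−W-2: 12a − 62b = −63.2.
Solving gives a = 0.70845, b = 1.15647.
Then c = 2569.2 − a·189 − b·169 = 2239.86.
At (85, 402): z_contact = 60.22 + 464.90 + 2239.86 = 2764.98 ft.
Depth below ground = 2819.7 − 2764.98 = 54.7 ft.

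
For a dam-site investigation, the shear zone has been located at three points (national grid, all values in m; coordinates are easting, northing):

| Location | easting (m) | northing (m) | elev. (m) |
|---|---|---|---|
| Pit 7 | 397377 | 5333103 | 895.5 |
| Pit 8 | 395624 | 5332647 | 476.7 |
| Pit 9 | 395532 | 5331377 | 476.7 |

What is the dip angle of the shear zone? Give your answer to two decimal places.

13.72°

Two edge vectors: Pit 7→Pit 8 = (-1753, -456, -418.8), Pit 7→Pit 9 = (-1845, -1726, -418.8).
Normal n = (Pit 7→Pit 8) × (Pit 7→Pit 9) = (-531876, 38529.6, 2184358).
So ∂z/∂easting = −n_x/n_z = 0.24349 and ∂z/∂northing = −n_y/n_z = −0.01764.
Gradient magnitude |∇z| = √(a² + b²) = √(0.05929 + 0.00031) = 0.24413.
True dip = arctan(0.24413) = 13.72°, dipping toward W (azimuth ≈ 274°).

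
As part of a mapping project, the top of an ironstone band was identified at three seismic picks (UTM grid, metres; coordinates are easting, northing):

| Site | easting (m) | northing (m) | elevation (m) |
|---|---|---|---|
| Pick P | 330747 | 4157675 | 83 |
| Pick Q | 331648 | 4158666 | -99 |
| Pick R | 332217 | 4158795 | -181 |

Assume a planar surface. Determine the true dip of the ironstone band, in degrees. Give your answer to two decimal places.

Two edge vectors: Pick P→Pick Q = (901, 991, -182), Pick P→Pick R = (1470, 1120, -264).
Normal n = (Pick P→Pick Q) × (Pick P→Pick R) = (-57784, -29676, -447650).
So ∂z/∂easting = −n_x/n_z = −0.12908 and ∂z/∂northing = −n_y/n_z = −0.06629.
Gradient magnitude |∇z| = √(a² + b²) = √(0.01666 + 0.00439) = 0.14511.
True dip = arctan(0.14511) = 8.26°, dipping toward ENE (azimuth ≈ 063°).

8.26°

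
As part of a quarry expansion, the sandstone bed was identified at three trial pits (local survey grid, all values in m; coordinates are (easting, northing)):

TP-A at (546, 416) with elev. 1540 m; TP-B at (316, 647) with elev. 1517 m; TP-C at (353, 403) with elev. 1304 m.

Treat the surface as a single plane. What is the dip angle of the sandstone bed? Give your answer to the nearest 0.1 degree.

Two edge vectors: TP-A→TP-B = (-230, 231, -23), TP-A→TP-C = (-193, -13, -236).
Normal n = (TP-A→TP-B) × (TP-A→TP-C) = (-54815, -49841, 47573).
So ∂z/∂E = −n_x/n_z = 1.15223 and ∂z/∂N = −n_y/n_z = 1.04767.
Gradient magnitude |∇z| = √(a² + b²) = √(1.32763 + 1.09762) = 1.55732.
True dip = arctan(1.55732) = 57.3°, dipping toward SW (azimuth ≈ 228°).

57.3°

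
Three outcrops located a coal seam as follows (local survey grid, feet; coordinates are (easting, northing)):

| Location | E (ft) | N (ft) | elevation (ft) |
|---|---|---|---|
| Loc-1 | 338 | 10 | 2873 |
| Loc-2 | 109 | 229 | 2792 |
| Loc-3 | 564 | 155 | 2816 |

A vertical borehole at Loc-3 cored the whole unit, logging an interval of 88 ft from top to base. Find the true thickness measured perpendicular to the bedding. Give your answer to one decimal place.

Let the plane be z = a·E + b·N + c.
Loc-2−Loc-1: −229a + 219b = −81;  Loc-3−Loc-1: 226a + 145b = −57.
Solving gives a = −0.00892, b = −0.37919.
|∇z| = √(a²+b²) = 0.37930, so dip δ = arctan(0.37930) = 20.77°.
True thickness = vertical thickness × cos δ = 88 × cos 20.77° = 82.3 ft.

82.3 ft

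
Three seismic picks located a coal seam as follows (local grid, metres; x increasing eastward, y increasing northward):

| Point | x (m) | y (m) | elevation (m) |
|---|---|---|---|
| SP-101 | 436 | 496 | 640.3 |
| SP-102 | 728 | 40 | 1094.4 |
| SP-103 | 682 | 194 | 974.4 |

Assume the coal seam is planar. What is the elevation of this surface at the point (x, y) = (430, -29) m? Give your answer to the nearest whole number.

Two edge vectors: SP-101→SP-102 = (292, -456, 454.1), SP-101→SP-103 = (246, -302, 334.1).
Normal n = (SP-101→SP-102) × (SP-101→SP-103) = (-15211.4, 14151.4, 23992).
So ∂z/∂x = −n_x/n_z = 0.63402 and ∂z/∂y = −n_y/n_z = −0.58984.
Intercept c from SP-101: 640.3 − 276.43 + 292.56 = 656.43.
At (430, -29): z = 272.6 + 17.1 + 656.43 = 946.2 m.

946 m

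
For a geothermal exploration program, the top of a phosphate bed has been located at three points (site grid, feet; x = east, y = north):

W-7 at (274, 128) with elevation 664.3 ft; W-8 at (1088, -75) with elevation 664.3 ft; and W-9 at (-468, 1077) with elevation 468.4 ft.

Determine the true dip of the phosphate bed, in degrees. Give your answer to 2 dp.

Let the plane be z = a·x + b·y + c.
W-8−W-7: 814a − 203b = 0;  W-9−W-7: −742a + 949b = −195.9.
Solving gives a = −0.06395, b = −0.25643.
Gradient magnitude |∇z| = √(a² + b²) = √(0.00409 + 0.06576) = 0.26428.
True dip = arctan(0.26428) = 14.80°, dipping toward NNE (azimuth ≈ 014°).

14.80°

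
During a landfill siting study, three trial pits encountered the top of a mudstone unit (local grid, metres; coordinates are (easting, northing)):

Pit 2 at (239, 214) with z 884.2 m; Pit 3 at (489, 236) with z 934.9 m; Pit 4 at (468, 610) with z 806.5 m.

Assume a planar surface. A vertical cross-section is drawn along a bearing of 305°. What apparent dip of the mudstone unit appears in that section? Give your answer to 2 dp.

20.78°

Let the plane be z = a·E + b·N + c.
Pit 3−Pit 2: 250a + 22b = 50.7;  Pit 4−Pit 2: 229a + 396b = −77.7.
Solving gives a = 0.23187, b = −0.33030.
Unit vector along 305° is (sin 305°, cos 305°) = (-0.8192, 0.5736).
Slope in that direction = a·(-0.8192) + b·(0.5736) = −0.37938.
Apparent dip = arctan|0.37938| = 20.78° (true dip is 22.0°, so apparent ≤ true as expected).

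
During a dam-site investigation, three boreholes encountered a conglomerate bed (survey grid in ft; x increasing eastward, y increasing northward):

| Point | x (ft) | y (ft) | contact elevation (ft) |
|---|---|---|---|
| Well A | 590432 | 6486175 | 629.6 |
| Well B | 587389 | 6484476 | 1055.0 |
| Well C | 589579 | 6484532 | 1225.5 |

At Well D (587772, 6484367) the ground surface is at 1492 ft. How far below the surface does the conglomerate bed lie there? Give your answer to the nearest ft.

359 ft

Let the plane be z = a·x + b·y + c.
Well B−Well A: −3043a − 1699b = 425.4;  Well C−Well A: −853a − 1643b = 595.9.
Solving gives a = 0.08830040, b = −0.40853332.
Then c = 629.6 − a·590432 − b·6486175 = 2598312.80.
At (587772, 6484367): z_contact = 51900.5 − 2649079.9 + 2598312.80 = 1133.3 ft.
Depth below ground = 1492 − 1133.3 = 359 ft.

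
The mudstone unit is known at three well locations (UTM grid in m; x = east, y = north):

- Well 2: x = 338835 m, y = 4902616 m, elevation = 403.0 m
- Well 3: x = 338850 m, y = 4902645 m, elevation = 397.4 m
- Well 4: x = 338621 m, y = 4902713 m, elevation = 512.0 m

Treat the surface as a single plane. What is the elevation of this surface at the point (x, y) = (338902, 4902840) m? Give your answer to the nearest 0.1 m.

Two edge vectors: Well 2→Well 3 = (15, 29, -5.6), Well 2→Well 4 = (-214, 97, 109).
Normal n = (Well 2→Well 3) × (Well 2→Well 4) = (3704.2, -436.6, 7661).
So ∂z/∂x = −n_x/n_z = −0.483513902 and ∂z/∂y = −n_y/n_z = 0.056989949.
Intercept c from Well 2: 403 + 163831.43 − 279399.84 = −115165.40.
At (338902, 4902840): z = −163863.8 + 279412.6 − 115165.40 = 383.4 m.

383.4 m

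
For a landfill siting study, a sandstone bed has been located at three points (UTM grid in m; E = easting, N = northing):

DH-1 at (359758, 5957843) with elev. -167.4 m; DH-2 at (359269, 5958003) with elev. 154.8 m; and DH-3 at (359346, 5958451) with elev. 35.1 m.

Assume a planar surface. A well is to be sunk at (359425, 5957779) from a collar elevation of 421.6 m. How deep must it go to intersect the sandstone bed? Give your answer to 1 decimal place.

Two edge vectors: DH-1→DH-2 = (-489, 160, 322.2), DH-1→DH-3 = (-412, 608, 202.5).
Normal n = (DH-1→DH-2) × (DH-1→DH-3) = (-163497.6, -33723.9, -231392).
So ∂z/∂E = −n_x/n_z = −0.706582769 and ∂z/∂N = −n_y/n_z = −0.145743587.
Intercept c from DH-1: -167.4 + 254198.80 + 868317.41 = 1122348.81.
At (359425, 5957779): z_contact = −253963.51 − 868308.08 + 1122348.81 = 77.22 m.
Depth below ground = 421.6 − 77.22 = 344.4 m.

344.4 m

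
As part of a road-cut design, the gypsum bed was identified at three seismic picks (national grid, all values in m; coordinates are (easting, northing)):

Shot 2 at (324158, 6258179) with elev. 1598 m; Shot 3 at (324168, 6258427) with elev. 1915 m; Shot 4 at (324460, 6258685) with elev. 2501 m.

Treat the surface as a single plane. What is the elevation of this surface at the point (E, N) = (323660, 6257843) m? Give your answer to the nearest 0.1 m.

Two edge vectors: Shot 2→Shot 3 = (10, 248, 317), Shot 2→Shot 4 = (302, 506, 903).
Normal n = (Shot 2→Shot 3) × (Shot 2→Shot 4) = (63542, 86704, -69836).
So ∂z/∂E = −n_x/n_z = 0.909874563 and ∂z/∂N = −n_y/n_z = 1.241537316.
Intercept c from Shot 2: 1598 − 294943.12 − 7769762.76 = −8063107.88.
At (323660, 6257843): z = 294490.0 + 7769345.6 − 8063107.88 = 727.7 m.

727.7 m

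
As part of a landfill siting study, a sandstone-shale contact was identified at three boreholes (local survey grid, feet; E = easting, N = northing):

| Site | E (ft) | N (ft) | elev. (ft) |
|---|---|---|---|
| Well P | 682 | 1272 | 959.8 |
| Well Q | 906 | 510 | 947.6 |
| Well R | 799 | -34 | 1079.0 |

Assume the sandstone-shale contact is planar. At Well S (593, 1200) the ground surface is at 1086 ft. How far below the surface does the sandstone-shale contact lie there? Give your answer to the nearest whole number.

Two edge vectors: Well P→Well Q = (224, -762, -12.2), Well P→Well R = (117, -1306, 119.2).
Normal n = (Well P→Well Q) × (Well P→Well R) = (-106763.6, -28128.2, -203390).
So ∂z/∂E = −n_x/n_z = −0.52492 and ∂z/∂N = −n_y/n_z = −0.13830.
Intercept c from Well P: 959.8 + 358.00 + 175.91 = 1493.71.
At (593, 1200): z_contact = −311.3 − 166.0 + 1493.71 = 1016.5 ft.
Depth below ground = 1086 − 1016.5 = 70 ft.

70 ft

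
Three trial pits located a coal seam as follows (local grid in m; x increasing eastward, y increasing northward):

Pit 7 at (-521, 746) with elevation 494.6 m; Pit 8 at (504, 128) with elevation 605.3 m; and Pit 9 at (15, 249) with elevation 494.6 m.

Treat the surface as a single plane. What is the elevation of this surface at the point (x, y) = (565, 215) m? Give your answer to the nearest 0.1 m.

Two edge vectors: Pit 7→Pit 8 = (1025, -618, 110.7), Pit 7→Pit 9 = (536, -497, 0).
Normal n = (Pit 7→Pit 8) × (Pit 7→Pit 9) = (55017.9, 59335.2, -178177).
So ∂z/∂x = −n_x/n_z = 0.30878 and ∂z/∂y = −n_y/n_z = 0.33301.
Intercept c from Pit 7: 494.6 + 160.88 − 248.43 = 407.05.
At (565, 215): z = 174.5 + 71.6 + 407.05 = 653.1 m.

653.1 m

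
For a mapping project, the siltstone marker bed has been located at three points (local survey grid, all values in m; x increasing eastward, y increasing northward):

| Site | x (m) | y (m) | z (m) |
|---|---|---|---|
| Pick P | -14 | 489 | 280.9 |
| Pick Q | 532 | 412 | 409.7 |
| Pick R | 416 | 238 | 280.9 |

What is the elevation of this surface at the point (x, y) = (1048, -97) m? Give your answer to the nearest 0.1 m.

299.0 m

Two edge vectors: Pick P→Pick Q = (546, -77, 128.8), Pick P→Pick R = (430, -251, 0).
Normal n = (Pick P→Pick Q) × (Pick P→Pick R) = (32328.8, 55384, -103936).
So ∂z/∂x = −n_x/n_z = 0.311045 and ∂z/∂y = −n_y/n_z = 0.532866.
Intercept c from Pick P: 280.9 + 4.35 − 260.57 = 24.68.
At (1048, -97): z = 326.0 − 51.7 + 24.68 = 299.0 m.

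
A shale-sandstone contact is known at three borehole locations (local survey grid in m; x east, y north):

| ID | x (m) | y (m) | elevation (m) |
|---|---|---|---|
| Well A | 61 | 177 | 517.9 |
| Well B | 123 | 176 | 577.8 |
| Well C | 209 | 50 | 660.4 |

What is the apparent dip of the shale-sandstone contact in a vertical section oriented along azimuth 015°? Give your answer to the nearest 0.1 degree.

14.2°

Two edge vectors: Well A→Well B = (62, -1, 59.9), Well A→Well C = (148, -127, 142.5).
Normal n = (Well A→Well B) × (Well A→Well C) = (7464.8, 30.2, -7726).
So ∂z/∂x = −n_x/n_z = 0.96619 and ∂z/∂y = −n_y/n_z = 0.00391.
Unit vector along 015° is (sin 15°, cos 15°) = (0.2588, 0.9659).
Slope in that direction = a·(0.2588) + b·(0.9659) = 0.25384.
Apparent dip = arctan|0.25384| = 14.2° (true dip is 44.0°, so apparent ≤ true as expected).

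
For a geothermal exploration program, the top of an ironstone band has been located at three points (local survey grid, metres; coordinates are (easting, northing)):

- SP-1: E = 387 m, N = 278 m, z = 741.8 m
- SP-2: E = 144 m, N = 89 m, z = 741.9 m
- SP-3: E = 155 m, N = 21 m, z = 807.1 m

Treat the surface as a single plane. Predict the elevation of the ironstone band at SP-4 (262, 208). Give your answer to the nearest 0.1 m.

Let the plane be z = a·E + b·N + c.
SP-2−SP-1: −243a − 189b = 0.1;  SP-3−SP-1: −232a − 257b = 65.3.
Solving gives a = 0.66204, b = −0.85173.
Then c = 741.8 − a·387 − b·278 = 722.37.
At (262, 208): z = 173.5 − 177.2 + 722.37 = 718.7 m.

718.7 m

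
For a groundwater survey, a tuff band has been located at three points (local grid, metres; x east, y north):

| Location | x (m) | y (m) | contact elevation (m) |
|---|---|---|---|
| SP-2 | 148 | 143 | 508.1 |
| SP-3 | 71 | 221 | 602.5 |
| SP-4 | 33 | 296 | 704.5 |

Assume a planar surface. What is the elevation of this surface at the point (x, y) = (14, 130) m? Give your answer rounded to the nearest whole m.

447 m

Two edge vectors: SP-2→SP-3 = (-77, 78, 94.4), SP-2→SP-4 = (-115, 153, 196.4).
Normal n = (SP-2→SP-3) × (SP-2→SP-4) = (876, 4266.8, -2811).
So ∂z/∂x = −n_x/n_z = 0.31163 and ∂z/∂y = −n_y/n_z = 1.51789.
Intercept c from SP-2: 508.1 − 46.12 − 217.06 = 244.92.
At (14, 130): z = 4.4 + 197.3 + 244.92 = 446.6 m.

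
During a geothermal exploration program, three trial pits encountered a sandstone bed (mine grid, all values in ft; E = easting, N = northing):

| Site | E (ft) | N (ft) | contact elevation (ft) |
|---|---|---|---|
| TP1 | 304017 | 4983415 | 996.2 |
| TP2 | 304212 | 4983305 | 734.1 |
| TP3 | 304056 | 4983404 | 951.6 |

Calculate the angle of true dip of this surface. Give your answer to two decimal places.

Let the plane be z = a·E + b·N + c.
TP2−TP1: 195a − 110b = −262.1;  TP3−TP1: 39a − 11b = −44.6.
Solving gives a = −0.94308, b = 0.71091.
Gradient magnitude |∇z| = √(a² + b²) = √(0.88939 + 0.50539) = 1.18101.
True dip = arctan(1.18101) = 49.74°, dipping toward SE (azimuth ≈ 127°).

49.74°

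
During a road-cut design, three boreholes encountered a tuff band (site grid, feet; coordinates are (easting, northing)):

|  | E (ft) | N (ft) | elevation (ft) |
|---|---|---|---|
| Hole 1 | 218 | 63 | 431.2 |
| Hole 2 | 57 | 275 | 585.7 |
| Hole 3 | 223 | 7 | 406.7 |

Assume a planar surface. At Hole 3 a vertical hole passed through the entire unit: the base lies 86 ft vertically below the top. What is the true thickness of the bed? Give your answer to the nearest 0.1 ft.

74.1 ft

Let the plane be z = a·E + b·N + c.
Hole 2−Hole 1: −161a + 212b = 154.5;  Hole 3−Hole 1: 5a − 56b = −24.5.
Solving gives a = −0.43464, b = 0.39869.
|∇z| = √(a²+b²) = 0.58980, so dip δ = arctan(0.58980) = 30.53°.
True thickness = vertical thickness × cos δ = 86 × cos 30.53° = 74.1 ft.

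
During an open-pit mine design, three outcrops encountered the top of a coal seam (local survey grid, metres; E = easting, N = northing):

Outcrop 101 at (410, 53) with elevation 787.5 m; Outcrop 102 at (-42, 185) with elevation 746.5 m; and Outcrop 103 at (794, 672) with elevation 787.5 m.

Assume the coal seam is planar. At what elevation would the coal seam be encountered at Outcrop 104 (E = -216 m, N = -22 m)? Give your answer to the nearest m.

743 m

Let the plane be z = a·E + b·N + c.
Outcrop 102−Outcrop 101: −452a + 132b = −41;  Outcrop 103−Outcrop 101: 384a + 619b = 0.
Solving gives a = 0.07680, b = −0.04764.
Then c = 787.5 − a·410 − b·53 = 758.54.
At (-216, -22): z = −16.6 + 1.0 + 758.54 = 743.0 m.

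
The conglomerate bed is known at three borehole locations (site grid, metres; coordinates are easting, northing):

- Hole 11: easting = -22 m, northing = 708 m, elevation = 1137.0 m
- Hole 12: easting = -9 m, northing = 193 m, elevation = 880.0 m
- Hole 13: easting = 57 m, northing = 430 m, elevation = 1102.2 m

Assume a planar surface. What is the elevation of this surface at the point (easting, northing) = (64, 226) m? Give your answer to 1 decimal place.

Two edge vectors: Hole 11→Hole 12 = (13, -515, -257), Hole 11→Hole 13 = (79, -278, -34.8).
Normal n = (Hole 11→Hole 12) × (Hole 11→Hole 13) = (-53524, -19850.6, 37071).
So ∂z/∂easting = −n_x/n_z = 1.44382 and ∂z/∂northing = −n_y/n_z = 0.53548.
Intercept c from Hole 11: 1137 + 31.76 − 379.12 = 789.65.
At (64, 226): z = 92.4 + 121.0 + 789.65 = 1003.1 m.

1003.1 m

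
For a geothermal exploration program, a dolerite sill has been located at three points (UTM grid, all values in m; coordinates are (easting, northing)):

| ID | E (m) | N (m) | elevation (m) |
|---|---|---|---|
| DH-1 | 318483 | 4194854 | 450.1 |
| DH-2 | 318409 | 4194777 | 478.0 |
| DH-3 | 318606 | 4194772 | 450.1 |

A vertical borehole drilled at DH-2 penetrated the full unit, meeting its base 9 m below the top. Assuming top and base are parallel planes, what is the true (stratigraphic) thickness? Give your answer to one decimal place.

8.7 m

Two edge vectors: DH-1→DH-2 = (-74, -77, 27.9), DH-1→DH-3 = (123, -82, 0).
Normal n = (DH-1→DH-2) × (DH-1→DH-3) = (2287.8, 3431.7, 15539).
So ∂z/∂E = −n_x/n_z = −0.14723 and ∂z/∂N = −n_y/n_z = −0.22084.
|∇z| = √(a²+b²) = 0.26542, so dip δ = arctan(0.26542) = 14.86°.
True thickness = vertical thickness × cos δ = 9 × cos 14.86° = 8.7 m.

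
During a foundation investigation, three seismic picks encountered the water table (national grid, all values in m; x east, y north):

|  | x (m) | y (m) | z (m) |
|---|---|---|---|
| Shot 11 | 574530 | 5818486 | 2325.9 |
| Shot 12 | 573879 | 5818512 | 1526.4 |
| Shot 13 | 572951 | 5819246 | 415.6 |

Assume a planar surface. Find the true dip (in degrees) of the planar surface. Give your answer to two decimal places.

50.90°

Let the plane be z = a·x + b·y + c.
Shot 12−Shot 11: −651a + 26b = −799.5;  Shot 13−Shot 11: −1579a + 760b = −1910.3.
Solving gives a = 1.22977, b = 0.04145.
Gradient magnitude |∇z| = √(a² + b²) = √(1.51232 + 0.00172) = 1.23046.
True dip = arctan(1.23046) = 50.90°, dipping toward W (azimuth ≈ 268°).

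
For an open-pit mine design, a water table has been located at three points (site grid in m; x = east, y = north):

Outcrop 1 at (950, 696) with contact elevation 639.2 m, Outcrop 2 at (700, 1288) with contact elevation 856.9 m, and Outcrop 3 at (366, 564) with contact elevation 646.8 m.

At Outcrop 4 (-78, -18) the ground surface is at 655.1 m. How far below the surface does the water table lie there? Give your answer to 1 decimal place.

161.8 m

Two edge vectors: Outcrop 1→Outcrop 2 = (-250, 592, 217.7), Outcrop 1→Outcrop 3 = (-584, -132, 7.6).
Normal n = (Outcrop 1→Outcrop 2) × (Outcrop 1→Outcrop 3) = (33235.6, -125236.8, 378728).
So ∂z/∂x = −n_x/n_z = −0.087756 and ∂z/∂y = −n_y/n_z = 0.330677.
Intercept c from Outcrop 1: 639.2 + 83.37 − 230.15 = 492.42.
At (-78, -18): z_contact = 6.84 − 5.95 + 492.42 = 493.31 m.
Depth below ground = 655.1 − 493.31 = 161.8 m.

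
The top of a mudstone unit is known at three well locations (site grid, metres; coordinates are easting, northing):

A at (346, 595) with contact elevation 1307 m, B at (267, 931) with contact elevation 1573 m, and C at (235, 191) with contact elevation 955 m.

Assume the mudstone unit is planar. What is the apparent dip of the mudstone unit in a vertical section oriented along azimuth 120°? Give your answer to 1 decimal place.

15.6°

Two edge vectors: A→B = (-79, 336, 266), A→C = (-111, -404, -352).
Normal n = (A→B) × (A→C) = (-10808, -57334, 69212).
So ∂z/∂easting = −n_x/n_z = 0.15616 and ∂z/∂northing = −n_y/n_z = 0.82838.
Unit vector along 120° is (sin 120°, cos 120°) = (0.8660, -0.5000).
Slope in that direction = a·(0.8660) + b·(-0.5000) = −0.27895.
Apparent dip = arctan|0.27895| = 15.6° (true dip is 40.1°, so apparent ≤ true as expected).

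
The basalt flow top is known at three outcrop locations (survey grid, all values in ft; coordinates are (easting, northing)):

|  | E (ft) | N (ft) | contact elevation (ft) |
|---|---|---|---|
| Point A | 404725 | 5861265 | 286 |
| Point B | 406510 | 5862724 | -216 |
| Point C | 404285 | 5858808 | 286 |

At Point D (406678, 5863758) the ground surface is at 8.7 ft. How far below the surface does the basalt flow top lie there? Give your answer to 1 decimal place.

Two edge vectors: Point A→Point B = (1785, 1459, -502), Point A→Point C = (-440, -2457, 0).
Normal n = (Point A→Point B) × (Point A→Point C) = (-1233414, 220880, -3743785).
So ∂z/∂E = −n_x/n_z = −0.329456419 and ∂z/∂N = −n_y/n_z = 0.058999115.
Intercept c from Point A: 286 + 133339.25 − 345809.45 = −212184.20.
At (406678, 5863758): z_contact = −133982.68 + 345956.53 − 212184.20 = -210.34 ft.
Depth below ground = 8.7 − (-210.34) = 219.0 ft.

219.0 ft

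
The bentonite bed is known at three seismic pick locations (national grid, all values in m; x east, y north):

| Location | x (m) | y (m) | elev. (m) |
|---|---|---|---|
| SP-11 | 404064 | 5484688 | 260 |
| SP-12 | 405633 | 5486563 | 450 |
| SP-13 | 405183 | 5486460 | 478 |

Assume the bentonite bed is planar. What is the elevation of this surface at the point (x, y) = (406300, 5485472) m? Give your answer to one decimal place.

Two edge vectors: SP-11→SP-12 = (1569, 1875, 190), SP-11→SP-13 = (1119, 1772, 218).
Normal n = (SP-11→SP-12) × (SP-11→SP-13) = (72070, -129432, 682143).
So ∂z/∂x = −n_x/n_z = −0.105652334 and ∂z/∂y = −n_y/n_z = 0.189743206.
Intercept c from SP-11: 260 + 42690.30 − 1040682.29 = −997731.98.
At (406300, 5485472): z = −42926.5 + 1040831.0 − 997731.98 = 172.5 m.

172.5 m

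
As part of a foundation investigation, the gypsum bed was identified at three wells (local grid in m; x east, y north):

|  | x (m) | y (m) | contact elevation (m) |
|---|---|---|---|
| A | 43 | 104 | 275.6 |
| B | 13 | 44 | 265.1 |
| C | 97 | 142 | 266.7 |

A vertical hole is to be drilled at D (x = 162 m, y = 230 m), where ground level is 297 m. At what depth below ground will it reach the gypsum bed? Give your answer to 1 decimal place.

24.2 m

Two edge vectors: A→B = (-30, -60, -10.5), A→C = (54, 38, -8.9).
Normal n = (A→B) × (A→C) = (933, -834, 2100).
So ∂z/∂x = −n_x/n_z = −0.44429 and ∂z/∂y = −n_y/n_z = 0.39714.
Intercept c from A: 275.6 + 19.10 − 41.30 = 253.40.
At (162, 230): z_contact = −71.97 + 91.34 + 253.40 = 272.77 m.
Depth below ground = 297 − 272.77 = 24.2 m.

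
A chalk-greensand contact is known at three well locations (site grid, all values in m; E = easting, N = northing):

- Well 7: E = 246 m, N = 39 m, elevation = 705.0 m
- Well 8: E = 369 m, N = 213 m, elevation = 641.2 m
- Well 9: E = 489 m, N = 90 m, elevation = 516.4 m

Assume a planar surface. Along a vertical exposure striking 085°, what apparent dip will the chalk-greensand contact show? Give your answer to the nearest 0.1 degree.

38.6°

Let the plane be z = a·E + b·N + c.
Well 8−Well 7: 123a + 174b = −63.8;  Well 9−Well 7: 243a + 51b = −188.6.
Solving gives a = −0.82098, b = 0.21368.
Unit vector along 085° is (sin 85°, cos 85°) = (0.9962, 0.0872).
Slope in that direction = a·(0.9962) + b·(0.0872) = −0.79923.
Apparent dip = arctan|0.79923| = 38.6° (true dip is 40.3°, so apparent ≤ true as expected).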